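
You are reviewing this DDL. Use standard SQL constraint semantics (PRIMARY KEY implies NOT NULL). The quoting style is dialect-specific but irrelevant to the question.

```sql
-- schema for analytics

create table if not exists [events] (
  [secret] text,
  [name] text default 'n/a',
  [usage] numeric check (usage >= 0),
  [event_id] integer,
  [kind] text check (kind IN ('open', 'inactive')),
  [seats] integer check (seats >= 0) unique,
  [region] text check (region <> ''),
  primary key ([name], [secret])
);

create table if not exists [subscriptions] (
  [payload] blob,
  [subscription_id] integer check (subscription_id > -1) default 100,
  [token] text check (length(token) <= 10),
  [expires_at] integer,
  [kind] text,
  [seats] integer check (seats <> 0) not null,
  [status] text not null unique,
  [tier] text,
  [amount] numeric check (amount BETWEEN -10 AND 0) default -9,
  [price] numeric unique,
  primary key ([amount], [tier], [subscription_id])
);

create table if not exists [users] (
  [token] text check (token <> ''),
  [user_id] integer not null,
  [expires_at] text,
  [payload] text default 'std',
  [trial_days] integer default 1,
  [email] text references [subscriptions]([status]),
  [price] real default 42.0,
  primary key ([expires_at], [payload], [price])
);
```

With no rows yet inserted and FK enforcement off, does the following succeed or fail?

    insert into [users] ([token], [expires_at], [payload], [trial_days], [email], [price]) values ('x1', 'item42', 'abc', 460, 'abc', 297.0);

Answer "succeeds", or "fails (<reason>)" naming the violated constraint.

fails (NOT NULL on user_id)

user_id is omitted from the column list and has no DEFAULT, so it would receive NULL.
But user_id is declared NOT NULL.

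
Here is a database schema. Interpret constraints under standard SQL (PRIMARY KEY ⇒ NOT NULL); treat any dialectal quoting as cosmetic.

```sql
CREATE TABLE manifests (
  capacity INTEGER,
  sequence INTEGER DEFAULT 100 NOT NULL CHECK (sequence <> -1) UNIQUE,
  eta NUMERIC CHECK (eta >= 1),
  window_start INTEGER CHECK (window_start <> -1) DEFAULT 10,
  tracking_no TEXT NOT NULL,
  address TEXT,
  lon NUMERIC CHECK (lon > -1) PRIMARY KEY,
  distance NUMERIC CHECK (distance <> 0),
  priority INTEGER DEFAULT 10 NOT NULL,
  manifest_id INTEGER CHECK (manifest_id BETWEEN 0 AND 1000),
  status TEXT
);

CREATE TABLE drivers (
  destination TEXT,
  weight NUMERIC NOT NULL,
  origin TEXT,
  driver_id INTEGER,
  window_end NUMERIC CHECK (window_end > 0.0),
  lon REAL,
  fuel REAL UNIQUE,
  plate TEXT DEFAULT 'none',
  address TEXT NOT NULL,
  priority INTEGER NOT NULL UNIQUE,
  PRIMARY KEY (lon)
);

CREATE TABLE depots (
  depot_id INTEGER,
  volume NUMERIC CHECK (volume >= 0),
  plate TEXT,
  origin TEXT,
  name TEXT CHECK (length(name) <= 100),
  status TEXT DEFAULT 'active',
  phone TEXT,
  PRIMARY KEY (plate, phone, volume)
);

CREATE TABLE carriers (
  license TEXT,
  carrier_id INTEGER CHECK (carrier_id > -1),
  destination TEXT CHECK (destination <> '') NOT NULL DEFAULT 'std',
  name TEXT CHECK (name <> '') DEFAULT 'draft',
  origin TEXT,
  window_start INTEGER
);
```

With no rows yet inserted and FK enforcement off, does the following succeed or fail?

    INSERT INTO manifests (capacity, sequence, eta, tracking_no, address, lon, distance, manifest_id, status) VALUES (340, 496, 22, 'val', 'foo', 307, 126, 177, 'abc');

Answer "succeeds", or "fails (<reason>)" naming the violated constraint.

succeeds

NOT NULL columns: lon is supplied; priority defaults to 10; sequence is supplied; tracking_no is supplied.
CHECK constraints: 496 satisfies (sequence <> -1); 22 satisfies (eta >= 1); 307 satisfies (lon > -1); 126 satisfies (distance <> 0); 177 satisfies (manifest_id BETWEEN 0 AND 1000).
No constraint is violated.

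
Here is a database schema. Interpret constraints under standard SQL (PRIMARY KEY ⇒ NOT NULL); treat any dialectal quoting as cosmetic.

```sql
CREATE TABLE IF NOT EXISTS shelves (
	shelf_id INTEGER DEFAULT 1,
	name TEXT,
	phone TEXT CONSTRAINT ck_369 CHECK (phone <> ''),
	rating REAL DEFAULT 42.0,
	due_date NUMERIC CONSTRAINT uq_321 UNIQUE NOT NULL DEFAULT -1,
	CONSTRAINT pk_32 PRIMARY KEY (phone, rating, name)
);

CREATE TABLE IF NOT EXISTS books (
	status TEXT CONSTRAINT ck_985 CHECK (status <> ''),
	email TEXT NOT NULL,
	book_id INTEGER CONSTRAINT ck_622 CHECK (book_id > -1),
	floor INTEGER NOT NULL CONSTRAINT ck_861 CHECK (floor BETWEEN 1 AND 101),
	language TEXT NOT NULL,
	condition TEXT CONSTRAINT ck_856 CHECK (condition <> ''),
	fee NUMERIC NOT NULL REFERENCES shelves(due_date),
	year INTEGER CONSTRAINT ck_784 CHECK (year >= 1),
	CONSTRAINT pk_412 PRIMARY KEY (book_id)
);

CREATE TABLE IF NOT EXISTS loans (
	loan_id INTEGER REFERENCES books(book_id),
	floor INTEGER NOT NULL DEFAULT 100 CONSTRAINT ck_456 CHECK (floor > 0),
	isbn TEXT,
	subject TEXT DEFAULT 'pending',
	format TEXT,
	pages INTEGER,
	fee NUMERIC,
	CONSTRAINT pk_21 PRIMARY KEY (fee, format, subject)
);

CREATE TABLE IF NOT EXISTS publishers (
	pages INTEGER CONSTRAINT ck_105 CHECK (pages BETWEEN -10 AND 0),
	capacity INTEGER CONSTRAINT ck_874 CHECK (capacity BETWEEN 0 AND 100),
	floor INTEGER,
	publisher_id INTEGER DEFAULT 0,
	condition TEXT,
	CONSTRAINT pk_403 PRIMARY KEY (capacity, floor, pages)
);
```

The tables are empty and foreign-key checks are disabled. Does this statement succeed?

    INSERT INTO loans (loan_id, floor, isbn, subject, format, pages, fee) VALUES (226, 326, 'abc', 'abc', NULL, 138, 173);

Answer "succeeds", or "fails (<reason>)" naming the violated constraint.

format is explicitly set to NULL, but format is part of the PRIMARY KEY (implied NOT NULL).

fails (NOT NULL on format)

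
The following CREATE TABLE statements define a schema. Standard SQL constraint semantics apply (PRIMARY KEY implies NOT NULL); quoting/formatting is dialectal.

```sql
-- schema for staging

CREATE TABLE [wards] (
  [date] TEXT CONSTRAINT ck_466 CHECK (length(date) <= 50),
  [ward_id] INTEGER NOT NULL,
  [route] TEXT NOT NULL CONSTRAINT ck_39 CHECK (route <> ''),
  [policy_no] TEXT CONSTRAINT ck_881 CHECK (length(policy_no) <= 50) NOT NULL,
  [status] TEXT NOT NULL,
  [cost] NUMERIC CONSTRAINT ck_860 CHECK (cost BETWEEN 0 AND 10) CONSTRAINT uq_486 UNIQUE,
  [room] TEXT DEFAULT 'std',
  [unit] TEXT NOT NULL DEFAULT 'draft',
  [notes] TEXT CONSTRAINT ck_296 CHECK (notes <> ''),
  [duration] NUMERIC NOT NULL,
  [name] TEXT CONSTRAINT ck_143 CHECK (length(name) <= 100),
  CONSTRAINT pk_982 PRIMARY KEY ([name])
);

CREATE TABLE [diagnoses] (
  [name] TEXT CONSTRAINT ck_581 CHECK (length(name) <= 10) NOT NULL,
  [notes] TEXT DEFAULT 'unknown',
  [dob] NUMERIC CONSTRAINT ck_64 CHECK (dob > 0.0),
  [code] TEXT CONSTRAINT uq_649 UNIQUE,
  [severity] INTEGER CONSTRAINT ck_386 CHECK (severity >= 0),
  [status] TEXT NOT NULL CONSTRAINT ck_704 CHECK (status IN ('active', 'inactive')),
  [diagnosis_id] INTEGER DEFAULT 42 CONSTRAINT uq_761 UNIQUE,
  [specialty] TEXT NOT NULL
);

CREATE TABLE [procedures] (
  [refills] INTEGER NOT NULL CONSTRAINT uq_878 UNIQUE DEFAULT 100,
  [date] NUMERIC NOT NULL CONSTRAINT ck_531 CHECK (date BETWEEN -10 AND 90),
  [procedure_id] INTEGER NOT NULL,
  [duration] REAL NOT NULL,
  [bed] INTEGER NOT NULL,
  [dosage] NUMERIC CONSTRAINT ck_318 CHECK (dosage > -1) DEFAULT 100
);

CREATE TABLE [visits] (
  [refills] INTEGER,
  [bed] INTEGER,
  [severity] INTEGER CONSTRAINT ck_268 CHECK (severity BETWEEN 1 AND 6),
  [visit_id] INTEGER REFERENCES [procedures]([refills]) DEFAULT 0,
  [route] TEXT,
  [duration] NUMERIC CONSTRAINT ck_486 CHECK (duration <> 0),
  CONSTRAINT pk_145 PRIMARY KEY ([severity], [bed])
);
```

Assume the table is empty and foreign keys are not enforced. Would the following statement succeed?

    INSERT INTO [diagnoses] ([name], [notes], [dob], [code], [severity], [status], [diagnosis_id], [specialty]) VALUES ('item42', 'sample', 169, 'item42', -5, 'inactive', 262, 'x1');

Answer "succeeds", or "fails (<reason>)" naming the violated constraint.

The value -5 for severity violates CHECK (severity >= 0).

fails (CHECK on severity)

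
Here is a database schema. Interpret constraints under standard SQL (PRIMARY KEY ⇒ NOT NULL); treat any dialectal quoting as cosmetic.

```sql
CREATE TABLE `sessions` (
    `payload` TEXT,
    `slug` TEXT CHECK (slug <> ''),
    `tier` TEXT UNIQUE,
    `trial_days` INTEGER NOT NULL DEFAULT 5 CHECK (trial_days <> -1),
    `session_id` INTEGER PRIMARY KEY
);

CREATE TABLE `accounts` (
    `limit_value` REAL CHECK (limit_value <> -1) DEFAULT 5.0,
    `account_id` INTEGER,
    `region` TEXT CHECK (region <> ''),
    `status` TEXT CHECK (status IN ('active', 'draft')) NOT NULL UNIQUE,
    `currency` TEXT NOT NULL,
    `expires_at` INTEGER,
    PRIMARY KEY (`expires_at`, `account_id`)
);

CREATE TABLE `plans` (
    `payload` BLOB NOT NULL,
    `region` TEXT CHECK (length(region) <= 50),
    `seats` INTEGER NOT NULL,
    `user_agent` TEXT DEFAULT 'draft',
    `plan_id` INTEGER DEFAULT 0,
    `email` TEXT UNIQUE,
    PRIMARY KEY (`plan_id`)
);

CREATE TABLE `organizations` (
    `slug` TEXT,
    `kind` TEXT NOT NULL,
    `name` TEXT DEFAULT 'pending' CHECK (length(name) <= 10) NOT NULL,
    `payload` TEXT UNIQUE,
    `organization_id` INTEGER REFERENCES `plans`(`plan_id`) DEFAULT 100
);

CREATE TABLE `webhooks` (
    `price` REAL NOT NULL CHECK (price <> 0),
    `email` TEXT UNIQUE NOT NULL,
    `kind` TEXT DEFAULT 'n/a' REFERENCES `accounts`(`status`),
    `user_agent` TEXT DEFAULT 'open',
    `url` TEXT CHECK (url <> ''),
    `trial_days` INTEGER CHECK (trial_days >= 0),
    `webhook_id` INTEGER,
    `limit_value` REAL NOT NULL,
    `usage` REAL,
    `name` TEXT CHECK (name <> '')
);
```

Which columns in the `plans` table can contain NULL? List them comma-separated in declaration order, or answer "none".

- payload: declared NOT NULL → not nullable.
- region: CHECK does not forbid NULL (a CHECK constraint passes when its expression is NULL) → nullable.
- seats: declared NOT NULL → not nullable.
- user_agent: DEFAULT only fills an omitted column; an explicit NULL is still allowed → nullable.
- plan_id: part of the PRIMARY KEY, which implies NOT NULL → not nullable.
- email: UNIQUE does not imply NOT NULL → nullable.

region, user_agent, email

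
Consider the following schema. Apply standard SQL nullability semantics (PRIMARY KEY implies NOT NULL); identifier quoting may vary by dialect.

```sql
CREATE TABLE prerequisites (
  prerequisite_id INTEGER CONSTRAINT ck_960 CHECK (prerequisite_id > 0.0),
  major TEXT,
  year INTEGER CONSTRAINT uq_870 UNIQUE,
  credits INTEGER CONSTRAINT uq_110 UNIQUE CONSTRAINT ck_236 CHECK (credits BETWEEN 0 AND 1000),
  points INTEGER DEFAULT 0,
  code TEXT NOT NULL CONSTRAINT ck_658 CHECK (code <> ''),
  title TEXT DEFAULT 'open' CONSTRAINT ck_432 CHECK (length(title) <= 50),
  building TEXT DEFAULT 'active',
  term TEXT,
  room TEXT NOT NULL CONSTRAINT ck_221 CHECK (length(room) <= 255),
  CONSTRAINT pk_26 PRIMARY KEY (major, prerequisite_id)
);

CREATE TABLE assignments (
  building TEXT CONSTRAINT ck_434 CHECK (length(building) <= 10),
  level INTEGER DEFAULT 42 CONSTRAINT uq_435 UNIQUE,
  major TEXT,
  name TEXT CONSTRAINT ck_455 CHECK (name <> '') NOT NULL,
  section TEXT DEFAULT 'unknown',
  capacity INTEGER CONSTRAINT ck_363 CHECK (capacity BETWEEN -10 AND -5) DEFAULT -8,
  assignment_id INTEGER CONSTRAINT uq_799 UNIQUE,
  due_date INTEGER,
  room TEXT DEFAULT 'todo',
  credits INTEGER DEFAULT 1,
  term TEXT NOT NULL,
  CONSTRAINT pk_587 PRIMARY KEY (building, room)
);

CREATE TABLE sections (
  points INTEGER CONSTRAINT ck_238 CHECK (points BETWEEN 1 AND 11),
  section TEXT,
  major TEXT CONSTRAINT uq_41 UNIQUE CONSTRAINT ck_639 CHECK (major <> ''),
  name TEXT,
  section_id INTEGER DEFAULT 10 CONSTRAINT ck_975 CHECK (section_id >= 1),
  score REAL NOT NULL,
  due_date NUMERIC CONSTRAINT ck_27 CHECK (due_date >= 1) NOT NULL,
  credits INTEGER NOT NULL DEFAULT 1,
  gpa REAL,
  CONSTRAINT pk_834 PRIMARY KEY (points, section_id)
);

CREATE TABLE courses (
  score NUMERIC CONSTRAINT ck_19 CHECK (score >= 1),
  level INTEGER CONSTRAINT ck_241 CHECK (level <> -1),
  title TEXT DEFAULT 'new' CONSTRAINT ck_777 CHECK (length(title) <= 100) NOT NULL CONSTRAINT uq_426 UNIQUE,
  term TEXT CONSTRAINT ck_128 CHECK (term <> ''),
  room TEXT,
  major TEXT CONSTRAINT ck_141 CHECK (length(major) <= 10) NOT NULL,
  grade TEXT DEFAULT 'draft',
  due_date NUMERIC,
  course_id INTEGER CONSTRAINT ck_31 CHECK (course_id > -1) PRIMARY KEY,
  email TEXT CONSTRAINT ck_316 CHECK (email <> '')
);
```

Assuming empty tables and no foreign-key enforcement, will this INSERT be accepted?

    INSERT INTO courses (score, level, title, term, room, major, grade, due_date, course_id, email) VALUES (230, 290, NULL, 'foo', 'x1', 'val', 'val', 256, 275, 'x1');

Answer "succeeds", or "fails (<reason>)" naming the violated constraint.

title is explicitly set to NULL, but title is declared NOT NULL.

fails (NOT NULL on title)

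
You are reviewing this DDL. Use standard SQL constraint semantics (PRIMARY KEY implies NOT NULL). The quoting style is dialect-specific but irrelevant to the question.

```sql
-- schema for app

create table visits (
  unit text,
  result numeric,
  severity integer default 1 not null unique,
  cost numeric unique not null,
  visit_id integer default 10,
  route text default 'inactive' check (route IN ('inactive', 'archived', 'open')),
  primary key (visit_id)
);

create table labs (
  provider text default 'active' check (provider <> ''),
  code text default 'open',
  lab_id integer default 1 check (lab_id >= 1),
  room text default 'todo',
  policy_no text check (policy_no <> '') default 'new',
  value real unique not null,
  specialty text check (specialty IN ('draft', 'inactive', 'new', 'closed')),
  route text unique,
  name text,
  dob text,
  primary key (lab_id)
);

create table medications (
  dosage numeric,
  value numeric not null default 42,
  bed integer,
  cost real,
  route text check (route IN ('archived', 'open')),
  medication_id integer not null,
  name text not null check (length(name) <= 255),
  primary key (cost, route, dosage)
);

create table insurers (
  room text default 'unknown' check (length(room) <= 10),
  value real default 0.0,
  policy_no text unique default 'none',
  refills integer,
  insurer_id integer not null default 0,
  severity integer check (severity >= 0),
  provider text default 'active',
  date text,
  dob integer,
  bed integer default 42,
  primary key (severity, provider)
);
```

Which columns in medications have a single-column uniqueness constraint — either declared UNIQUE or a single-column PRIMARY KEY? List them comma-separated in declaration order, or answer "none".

none

- dosage: part of a composite PRIMARY KEY — only the tuple is unique, not this column on its own.
- value: no UNIQUE or single-column PK constraint.
- bed: no UNIQUE or single-column PK constraint.
- cost: part of a composite PRIMARY KEY — only the tuple is unique, not this column on its own.
- route: part of a composite PRIMARY KEY — only the tuple is unique, not this column on its own.
- medication_id: no UNIQUE or single-column PK constraint.
- name: no UNIQUE or single-column PK constraint.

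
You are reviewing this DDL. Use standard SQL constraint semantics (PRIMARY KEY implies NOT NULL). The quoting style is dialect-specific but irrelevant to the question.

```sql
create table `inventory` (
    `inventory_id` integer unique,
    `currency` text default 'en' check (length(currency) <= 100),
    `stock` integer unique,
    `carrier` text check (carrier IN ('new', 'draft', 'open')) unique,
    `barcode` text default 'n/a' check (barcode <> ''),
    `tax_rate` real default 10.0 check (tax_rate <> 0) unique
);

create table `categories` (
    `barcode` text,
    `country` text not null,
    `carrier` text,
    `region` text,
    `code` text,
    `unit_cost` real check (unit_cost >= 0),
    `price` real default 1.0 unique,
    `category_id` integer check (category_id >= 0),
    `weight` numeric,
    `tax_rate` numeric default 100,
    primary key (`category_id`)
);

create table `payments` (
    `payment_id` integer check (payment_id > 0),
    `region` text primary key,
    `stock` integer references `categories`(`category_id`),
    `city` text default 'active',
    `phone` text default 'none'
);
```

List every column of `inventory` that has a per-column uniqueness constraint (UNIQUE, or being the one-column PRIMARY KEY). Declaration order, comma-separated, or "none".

inventory_id, stock, carrier, tax_rate

- inventory_id: declared UNIQUE → unique.
- currency: no UNIQUE or single-column PK constraint.
- stock: declared UNIQUE → unique.
- carrier: declared UNIQUE → unique.
- barcode: no UNIQUE or single-column PK constraint.
- tax_rate: declared UNIQUE → unique.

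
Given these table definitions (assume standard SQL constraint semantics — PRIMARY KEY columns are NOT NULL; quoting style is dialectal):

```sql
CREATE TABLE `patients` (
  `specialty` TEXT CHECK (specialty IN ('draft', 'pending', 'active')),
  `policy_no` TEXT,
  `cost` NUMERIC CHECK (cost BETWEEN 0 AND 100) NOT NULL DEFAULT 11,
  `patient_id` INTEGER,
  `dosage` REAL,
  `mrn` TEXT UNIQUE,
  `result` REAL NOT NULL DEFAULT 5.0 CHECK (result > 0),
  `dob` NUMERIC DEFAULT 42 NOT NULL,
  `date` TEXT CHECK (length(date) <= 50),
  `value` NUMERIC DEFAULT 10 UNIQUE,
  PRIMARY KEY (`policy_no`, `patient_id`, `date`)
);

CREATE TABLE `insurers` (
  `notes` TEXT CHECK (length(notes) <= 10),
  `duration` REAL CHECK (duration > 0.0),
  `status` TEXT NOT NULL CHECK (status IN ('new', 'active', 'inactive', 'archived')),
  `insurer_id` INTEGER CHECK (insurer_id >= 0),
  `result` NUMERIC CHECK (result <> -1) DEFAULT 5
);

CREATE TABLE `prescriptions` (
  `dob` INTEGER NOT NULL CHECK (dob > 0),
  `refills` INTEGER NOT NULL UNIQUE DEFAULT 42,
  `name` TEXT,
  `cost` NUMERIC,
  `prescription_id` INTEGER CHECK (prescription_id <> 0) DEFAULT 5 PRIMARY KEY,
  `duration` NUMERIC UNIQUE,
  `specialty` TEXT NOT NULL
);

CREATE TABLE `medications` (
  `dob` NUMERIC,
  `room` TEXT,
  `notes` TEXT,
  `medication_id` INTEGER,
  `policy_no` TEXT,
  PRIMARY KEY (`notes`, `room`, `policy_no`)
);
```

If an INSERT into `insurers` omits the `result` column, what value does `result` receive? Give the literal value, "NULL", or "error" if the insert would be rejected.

result has an explicit DEFAULT 5.
When the column is omitted from an INSERT, that default is used.

5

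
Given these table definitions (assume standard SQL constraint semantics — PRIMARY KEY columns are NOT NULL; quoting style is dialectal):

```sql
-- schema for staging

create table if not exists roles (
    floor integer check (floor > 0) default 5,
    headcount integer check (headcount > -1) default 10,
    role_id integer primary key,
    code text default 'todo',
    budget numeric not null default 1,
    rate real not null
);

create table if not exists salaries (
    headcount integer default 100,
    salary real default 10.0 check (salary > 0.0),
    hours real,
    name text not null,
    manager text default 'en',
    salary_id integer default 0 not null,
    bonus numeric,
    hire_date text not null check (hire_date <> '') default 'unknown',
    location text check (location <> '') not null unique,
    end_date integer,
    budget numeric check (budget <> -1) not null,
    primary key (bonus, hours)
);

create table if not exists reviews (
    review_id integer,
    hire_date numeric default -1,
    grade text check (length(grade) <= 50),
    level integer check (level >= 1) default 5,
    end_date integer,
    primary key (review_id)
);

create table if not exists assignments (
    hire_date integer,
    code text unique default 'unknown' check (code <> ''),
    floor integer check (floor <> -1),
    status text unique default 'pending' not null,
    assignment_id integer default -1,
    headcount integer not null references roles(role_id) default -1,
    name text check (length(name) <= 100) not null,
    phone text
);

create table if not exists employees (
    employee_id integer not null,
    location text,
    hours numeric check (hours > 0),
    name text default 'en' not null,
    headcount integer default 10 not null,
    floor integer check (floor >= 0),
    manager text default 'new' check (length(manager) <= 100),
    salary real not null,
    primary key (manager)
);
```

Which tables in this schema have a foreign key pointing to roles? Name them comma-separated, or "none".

- assignments.headcount references roles(role_id).

assignments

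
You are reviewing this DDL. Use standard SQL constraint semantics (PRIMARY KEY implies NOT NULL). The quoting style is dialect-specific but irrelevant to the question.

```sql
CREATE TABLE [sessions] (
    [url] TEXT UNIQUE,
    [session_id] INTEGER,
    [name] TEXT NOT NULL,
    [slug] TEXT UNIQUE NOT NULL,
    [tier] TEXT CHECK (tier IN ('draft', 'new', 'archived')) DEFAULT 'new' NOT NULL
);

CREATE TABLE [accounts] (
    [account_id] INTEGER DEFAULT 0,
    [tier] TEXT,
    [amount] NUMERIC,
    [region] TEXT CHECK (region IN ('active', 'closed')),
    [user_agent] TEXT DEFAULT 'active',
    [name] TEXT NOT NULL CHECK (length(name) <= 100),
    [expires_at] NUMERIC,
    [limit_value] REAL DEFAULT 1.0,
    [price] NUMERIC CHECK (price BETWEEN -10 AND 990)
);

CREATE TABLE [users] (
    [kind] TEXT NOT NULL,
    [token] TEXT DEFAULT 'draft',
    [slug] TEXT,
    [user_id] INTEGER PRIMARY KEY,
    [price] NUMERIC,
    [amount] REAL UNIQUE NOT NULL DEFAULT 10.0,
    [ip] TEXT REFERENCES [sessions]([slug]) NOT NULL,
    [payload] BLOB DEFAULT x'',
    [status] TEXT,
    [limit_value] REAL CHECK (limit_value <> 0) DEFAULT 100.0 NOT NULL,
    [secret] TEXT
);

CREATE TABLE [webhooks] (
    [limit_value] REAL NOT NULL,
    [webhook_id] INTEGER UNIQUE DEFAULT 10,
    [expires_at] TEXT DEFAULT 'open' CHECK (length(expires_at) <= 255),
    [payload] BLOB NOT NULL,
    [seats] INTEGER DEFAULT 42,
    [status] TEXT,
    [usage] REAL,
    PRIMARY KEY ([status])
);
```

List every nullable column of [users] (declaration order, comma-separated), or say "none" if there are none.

token, slug, price, payload, status, secret

- kind: declared NOT NULL → not nullable.
- token: DEFAULT only fills an omitted column; an explicit NULL is still allowed → nullable.
- slug: no NOT NULL constraint applies → nullable.
- user_id: part of the PRIMARY KEY, which implies NOT NULL → not nullable.
- price: no NOT NULL constraint applies → nullable.
- amount: declared NOT NULL → not nullable.
- ip: declared NOT NULL → not nullable.
- payload: DEFAULT only fills an omitted column; an explicit NULL is still allowed → nullable.
- status: no NOT NULL constraint applies → nullable.
- limit_value: declared NOT NULL → not nullable.
- secret: no NOT NULL constraint applies → nullable.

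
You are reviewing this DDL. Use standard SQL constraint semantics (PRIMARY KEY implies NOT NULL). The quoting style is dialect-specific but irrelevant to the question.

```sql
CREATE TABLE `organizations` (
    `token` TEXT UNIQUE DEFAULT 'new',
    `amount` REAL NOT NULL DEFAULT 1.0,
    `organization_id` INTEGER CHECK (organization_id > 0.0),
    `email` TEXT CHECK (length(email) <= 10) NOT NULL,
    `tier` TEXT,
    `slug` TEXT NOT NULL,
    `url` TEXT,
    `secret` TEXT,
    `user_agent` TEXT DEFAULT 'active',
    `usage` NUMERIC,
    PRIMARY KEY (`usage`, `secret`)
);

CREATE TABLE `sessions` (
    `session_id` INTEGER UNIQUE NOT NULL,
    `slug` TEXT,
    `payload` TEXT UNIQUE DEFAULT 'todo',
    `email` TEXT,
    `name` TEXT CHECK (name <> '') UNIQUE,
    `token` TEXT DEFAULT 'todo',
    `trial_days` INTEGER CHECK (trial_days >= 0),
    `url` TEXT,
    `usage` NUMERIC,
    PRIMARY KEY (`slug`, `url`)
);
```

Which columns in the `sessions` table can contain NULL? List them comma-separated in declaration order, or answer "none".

payload, email, name, token, trial_days, usage

- session_id: declared NOT NULL → not nullable.
- slug: part of the PRIMARY KEY, which implies NOT NULL → not nullable.
- payload: UNIQUE does not imply NOT NULL → nullable.
- email: no NOT NULL constraint applies → nullable.
- name: CHECK does not forbid NULL (a CHECK constraint passes when its expression is NULL) → nullable.
- token: DEFAULT only fills an omitted column; an explicit NULL is still allowed → nullable.
- trial_days: CHECK does not forbid NULL (a CHECK constraint passes when its expression is NULL) → nullable.
- url: part of the PRIMARY KEY, which implies NOT NULL → not nullable.
- usage: no NOT NULL constraint applies → nullable.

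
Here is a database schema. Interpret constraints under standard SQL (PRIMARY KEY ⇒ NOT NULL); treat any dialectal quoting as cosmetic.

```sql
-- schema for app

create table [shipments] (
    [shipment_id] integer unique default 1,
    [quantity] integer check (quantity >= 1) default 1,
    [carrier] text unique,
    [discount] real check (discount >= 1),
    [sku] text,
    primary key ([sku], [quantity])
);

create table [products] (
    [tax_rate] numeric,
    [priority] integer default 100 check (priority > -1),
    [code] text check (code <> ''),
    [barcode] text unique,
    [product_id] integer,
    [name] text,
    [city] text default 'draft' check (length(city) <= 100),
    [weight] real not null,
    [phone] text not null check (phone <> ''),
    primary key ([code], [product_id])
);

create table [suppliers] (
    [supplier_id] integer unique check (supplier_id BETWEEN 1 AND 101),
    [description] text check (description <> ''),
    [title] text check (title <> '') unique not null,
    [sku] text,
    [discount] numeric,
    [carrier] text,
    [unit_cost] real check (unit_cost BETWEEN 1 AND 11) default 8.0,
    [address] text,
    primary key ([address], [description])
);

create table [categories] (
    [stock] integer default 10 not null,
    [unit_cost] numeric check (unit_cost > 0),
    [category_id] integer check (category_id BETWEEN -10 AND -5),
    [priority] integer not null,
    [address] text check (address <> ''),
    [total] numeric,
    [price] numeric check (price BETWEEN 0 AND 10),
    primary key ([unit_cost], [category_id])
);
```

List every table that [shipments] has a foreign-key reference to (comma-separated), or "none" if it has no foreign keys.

none

No column in shipments has a REFERENCES clause.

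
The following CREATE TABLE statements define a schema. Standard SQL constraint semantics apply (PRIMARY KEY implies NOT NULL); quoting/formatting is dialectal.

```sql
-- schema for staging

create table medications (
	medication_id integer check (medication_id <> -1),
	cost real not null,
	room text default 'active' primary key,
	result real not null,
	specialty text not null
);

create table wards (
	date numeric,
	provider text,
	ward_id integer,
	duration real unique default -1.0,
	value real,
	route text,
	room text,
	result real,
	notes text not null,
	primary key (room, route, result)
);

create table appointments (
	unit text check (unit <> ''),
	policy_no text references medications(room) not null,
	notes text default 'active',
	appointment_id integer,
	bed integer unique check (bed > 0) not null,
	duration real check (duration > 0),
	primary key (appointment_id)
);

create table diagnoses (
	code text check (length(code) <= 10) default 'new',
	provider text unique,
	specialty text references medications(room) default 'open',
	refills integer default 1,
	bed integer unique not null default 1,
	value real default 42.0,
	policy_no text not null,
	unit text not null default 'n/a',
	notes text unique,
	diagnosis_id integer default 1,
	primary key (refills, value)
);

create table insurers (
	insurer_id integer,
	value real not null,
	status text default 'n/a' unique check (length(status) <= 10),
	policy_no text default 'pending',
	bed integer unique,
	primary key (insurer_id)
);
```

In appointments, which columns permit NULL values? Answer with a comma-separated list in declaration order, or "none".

- unit: CHECK does not forbid NULL (a CHECK constraint passes when its expression is NULL) → nullable.
- policy_no: declared NOT NULL → not nullable.
- notes: DEFAULT only fills an omitted column; an explicit NULL is still allowed → nullable.
- appointment_id: part of the PRIMARY KEY, which implies NOT NULL → not nullable.
- bed: declared NOT NULL → not nullable.
- duration: CHECK does not forbid NULL (a CHECK constraint passes when its expression is NULL) → nullable.

unit, notes, duration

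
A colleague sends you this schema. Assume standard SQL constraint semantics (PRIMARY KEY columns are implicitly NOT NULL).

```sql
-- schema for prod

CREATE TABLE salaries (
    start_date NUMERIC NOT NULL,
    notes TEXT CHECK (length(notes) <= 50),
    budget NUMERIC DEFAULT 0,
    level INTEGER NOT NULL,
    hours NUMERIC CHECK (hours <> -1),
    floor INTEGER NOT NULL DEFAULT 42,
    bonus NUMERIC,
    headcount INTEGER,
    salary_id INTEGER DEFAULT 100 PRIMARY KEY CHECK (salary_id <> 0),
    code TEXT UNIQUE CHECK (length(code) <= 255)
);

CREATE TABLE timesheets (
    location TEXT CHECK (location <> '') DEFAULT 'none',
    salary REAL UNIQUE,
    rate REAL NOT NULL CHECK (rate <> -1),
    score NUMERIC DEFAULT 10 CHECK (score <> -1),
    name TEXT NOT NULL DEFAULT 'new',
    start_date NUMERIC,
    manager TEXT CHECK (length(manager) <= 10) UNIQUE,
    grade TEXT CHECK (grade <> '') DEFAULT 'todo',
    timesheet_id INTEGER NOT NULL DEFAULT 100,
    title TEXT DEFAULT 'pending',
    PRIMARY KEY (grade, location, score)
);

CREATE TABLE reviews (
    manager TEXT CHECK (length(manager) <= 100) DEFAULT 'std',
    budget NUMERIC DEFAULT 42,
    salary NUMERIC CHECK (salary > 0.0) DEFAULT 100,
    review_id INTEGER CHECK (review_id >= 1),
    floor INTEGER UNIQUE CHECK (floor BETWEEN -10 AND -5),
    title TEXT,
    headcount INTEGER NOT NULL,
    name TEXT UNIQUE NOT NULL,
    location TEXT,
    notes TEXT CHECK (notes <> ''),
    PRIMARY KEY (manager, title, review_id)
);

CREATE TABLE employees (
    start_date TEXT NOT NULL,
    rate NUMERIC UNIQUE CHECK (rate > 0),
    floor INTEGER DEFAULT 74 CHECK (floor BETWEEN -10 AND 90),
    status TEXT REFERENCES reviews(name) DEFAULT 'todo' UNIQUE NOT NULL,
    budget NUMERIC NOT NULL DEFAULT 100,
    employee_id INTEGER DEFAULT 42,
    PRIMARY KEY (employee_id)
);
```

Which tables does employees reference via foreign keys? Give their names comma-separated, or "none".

- status REFERENCES reviews(name).

reviews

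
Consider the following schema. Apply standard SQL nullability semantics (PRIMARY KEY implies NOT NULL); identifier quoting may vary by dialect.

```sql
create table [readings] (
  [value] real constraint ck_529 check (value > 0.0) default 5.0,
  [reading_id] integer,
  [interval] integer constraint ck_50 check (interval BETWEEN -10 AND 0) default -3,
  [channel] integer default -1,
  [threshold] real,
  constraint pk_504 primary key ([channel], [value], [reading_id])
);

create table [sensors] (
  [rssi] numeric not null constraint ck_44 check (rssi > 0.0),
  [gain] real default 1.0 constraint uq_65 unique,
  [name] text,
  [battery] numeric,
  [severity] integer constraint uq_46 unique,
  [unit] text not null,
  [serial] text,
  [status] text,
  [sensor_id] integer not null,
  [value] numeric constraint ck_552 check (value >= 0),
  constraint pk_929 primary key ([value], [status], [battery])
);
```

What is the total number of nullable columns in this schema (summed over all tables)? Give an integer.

6

readings: 2 nullable (interval, threshold — PK (channel, value, reading_id) and explicit NOT NULL columns excluded).
sensors: 4 nullable (gain, name, severity, serial — PK (value, status, battery) and explicit NOT NULL columns excluded).
Total: 2 + 4 = 6.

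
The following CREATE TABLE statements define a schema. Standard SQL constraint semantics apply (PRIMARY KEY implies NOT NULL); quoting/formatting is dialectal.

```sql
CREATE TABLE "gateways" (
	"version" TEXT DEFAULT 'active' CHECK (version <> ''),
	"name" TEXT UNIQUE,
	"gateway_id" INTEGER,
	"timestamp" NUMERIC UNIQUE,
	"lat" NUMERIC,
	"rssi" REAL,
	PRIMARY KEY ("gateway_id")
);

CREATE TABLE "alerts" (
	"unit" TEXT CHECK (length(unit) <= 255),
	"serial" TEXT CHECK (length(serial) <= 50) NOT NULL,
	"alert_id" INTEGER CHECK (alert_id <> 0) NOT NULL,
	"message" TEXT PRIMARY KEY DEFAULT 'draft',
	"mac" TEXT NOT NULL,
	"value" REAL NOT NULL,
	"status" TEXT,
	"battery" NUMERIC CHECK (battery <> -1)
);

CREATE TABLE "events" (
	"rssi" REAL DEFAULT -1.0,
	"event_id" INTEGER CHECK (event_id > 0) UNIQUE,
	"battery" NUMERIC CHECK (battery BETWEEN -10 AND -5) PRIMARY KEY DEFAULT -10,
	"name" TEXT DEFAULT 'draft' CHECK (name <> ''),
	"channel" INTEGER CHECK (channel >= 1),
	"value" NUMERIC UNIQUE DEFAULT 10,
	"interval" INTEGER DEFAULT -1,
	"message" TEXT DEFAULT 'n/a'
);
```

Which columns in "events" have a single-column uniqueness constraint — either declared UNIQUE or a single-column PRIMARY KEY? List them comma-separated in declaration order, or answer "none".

event_id, battery, value

- rssi: no UNIQUE or single-column PK constraint.
- event_id: declared UNIQUE → unique.
- battery: single-column PRIMARY KEY → unique.
- name: no UNIQUE or single-column PK constraint.
- channel: no UNIQUE or single-column PK constraint.
- value: declared UNIQUE → unique.
- interval: no UNIQUE or single-column PK constraint.
- message: no UNIQUE or single-column PK constraint.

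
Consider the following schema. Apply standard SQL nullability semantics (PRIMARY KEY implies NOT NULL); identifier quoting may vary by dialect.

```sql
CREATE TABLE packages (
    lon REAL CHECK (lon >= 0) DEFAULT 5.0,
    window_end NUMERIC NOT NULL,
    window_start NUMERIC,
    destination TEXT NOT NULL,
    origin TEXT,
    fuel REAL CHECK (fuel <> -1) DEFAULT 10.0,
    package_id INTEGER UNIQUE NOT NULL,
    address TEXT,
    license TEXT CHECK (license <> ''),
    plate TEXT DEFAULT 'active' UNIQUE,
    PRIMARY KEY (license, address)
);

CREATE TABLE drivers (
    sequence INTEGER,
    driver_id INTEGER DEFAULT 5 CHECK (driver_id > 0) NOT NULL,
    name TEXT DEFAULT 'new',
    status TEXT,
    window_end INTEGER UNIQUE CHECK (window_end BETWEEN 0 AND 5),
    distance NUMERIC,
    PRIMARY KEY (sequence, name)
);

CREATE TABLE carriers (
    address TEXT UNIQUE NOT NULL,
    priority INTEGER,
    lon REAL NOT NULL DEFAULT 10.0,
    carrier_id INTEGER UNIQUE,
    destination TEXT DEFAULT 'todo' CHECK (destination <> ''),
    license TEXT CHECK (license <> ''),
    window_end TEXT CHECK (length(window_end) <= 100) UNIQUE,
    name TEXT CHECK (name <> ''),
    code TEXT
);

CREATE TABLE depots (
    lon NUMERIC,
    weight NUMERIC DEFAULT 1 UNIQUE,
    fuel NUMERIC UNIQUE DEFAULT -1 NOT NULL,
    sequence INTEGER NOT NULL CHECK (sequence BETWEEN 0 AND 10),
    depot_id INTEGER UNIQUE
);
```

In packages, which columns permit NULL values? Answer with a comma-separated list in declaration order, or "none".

lon, window_start, origin, fuel, plate

- lon: CHECK does not forbid NULL (a CHECK constraint passes when its expression is NULL) → nullable.
- window_end: declared NOT NULL → not nullable.
- window_start: no NOT NULL constraint applies → nullable.
- destination: declared NOT NULL → not nullable.
- origin: no NOT NULL constraint applies → nullable.
- fuel: CHECK does not forbid NULL (a CHECK constraint passes when its expression is NULL) → nullable.
- package_id: declared NOT NULL → not nullable.
- address: part of the PRIMARY KEY, which implies NOT NULL → not nullable.
- license: part of the PRIMARY KEY, which implies NOT NULL → not nullable.
- plate: UNIQUE does not imply NOT NULL → nullable.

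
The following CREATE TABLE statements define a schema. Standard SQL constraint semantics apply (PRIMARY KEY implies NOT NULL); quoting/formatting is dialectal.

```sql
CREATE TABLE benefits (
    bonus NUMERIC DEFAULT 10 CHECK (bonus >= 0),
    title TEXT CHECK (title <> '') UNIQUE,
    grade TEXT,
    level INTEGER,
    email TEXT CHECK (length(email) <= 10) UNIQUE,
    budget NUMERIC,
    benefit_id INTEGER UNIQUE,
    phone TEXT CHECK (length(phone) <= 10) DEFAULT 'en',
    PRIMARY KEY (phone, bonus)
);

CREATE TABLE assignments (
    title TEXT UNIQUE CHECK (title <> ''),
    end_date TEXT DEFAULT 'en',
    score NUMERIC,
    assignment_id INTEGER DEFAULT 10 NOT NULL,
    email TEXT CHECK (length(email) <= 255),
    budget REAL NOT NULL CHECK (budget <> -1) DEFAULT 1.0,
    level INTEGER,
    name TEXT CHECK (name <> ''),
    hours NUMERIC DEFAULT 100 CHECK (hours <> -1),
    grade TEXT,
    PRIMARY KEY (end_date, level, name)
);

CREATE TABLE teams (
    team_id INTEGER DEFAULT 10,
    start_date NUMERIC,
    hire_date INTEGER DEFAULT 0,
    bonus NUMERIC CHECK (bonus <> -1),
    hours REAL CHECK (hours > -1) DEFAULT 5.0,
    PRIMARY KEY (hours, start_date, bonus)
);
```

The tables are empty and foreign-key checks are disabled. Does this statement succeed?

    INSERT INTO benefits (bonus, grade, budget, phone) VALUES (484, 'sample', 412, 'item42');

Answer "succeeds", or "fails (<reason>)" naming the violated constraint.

NOT NULL columns: bonus is supplied; phone is supplied.
CHECK constraints: 484 satisfies (bonus >= 0); 'item42' satisfies (length(phone) <= 10).
No constraint is violated.

succeeds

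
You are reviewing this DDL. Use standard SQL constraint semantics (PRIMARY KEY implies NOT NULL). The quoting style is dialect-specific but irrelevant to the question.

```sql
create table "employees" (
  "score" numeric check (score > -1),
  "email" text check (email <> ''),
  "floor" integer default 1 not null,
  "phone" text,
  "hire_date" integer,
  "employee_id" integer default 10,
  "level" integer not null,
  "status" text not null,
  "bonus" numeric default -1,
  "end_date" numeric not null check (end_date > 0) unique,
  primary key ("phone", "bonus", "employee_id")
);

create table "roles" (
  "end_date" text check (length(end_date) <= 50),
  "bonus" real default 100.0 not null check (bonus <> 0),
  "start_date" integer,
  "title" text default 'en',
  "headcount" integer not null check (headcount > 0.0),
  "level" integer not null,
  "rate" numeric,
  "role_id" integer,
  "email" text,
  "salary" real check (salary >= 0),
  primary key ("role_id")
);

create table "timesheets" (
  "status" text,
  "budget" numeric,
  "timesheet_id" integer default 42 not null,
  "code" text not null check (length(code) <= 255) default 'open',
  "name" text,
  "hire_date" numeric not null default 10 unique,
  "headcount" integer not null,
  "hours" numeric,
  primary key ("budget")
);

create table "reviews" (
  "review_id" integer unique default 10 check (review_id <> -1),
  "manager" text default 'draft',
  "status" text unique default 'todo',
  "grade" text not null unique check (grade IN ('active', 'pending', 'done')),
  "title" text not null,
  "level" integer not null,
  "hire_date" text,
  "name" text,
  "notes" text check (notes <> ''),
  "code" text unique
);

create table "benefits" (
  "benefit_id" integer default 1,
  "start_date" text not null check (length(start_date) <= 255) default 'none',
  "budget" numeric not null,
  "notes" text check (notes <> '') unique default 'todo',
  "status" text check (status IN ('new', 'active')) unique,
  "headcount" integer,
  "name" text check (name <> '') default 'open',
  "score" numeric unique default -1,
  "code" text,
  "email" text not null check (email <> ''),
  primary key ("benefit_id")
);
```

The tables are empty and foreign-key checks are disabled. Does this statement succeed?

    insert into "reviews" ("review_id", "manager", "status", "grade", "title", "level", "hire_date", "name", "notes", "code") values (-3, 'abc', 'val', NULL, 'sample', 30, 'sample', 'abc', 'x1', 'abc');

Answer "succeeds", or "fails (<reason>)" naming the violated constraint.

fails (NOT NULL on grade)

grade is explicitly set to NULL, but grade is declared NOT NULL.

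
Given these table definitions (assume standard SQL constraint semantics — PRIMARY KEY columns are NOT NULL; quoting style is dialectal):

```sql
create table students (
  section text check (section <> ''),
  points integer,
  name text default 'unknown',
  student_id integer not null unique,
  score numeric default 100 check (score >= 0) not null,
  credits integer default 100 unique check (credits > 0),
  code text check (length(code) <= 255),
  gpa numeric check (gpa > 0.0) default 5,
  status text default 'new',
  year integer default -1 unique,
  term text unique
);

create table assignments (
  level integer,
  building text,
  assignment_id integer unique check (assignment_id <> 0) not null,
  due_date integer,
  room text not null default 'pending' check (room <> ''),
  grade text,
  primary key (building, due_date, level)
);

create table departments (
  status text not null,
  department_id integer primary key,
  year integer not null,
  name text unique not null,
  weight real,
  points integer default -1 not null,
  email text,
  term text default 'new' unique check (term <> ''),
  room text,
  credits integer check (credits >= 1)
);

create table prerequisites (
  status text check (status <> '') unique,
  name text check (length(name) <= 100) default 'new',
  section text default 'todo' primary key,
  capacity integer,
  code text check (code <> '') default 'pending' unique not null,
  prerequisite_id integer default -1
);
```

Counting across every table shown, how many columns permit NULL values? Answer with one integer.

19

students: 9 nullable (section, points, name, credits, code, gpa, status, year, term — PK none and explicit NOT NULL columns excluded).
assignments: 1 nullable (grade — PK (building, due_date, level) and explicit NOT NULL columns excluded).
departments: 5 nullable (weight, email, term, room, credits — PK (department_id) and explicit NOT NULL columns excluded).
prerequisites: 4 nullable (status, name, capacity, prerequisite_id — PK (section) and explicit NOT NULL columns excluded).
Total: 9 + 1 + 5 + 4 = 19.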